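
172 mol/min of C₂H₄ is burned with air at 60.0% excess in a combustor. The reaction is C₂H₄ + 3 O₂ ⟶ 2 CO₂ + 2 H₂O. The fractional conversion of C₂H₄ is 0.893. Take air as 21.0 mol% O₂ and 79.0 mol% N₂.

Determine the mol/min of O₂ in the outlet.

Stoichiometric O₂ = 3 × 172 = 516 mol/min; O₂ fed = 516 × 1.600 = 825.6 mol/min.
N₂ fed = 825.6 × 79/21 = 3106 mol/min.
Fuel reacted = 0.893 × 172 → ξ = 153.6 mol/min.
Outlet (n = n₀ + ν ξ):
  C₂H₄: 172 − 1(153.6) = 18.4
  O₂: 825.6 − 3(153.6) = 364.8
  N₂: 3106 (inert)
  CO₂: 0 + 2(153.6) = 307.2
  H₂O: 0 + 2(153.6) = 307.2

365 mol/min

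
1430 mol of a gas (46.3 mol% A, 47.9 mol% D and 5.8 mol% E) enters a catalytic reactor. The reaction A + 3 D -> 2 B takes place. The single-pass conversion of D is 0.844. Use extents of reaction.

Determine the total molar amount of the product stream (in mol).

1040 mol

D reacted = 0.844 × 685 = 578.1 mol; ν_D = −3, so ξ = 578.1/3 = 192.7 mol.
Outlet amounts (n = n₀ + ν ξ):
  A: 662.1 − 1(192.7) = 469.4
  D: 685 − 3(192.7) = 106.9
  B: 0 + 2(192.7) = 385.4
  E: 82.94 (inert)
Total out = 469.4 + 106.9 + 385.4 + 82.94 = 1045 mol.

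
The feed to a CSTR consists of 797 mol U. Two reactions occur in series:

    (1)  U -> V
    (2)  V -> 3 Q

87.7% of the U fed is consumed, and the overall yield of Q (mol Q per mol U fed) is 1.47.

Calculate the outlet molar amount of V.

308 mol

Conversion of U: U consumed = 1ξ₁ = 0.877 × 797 → ξ₁ = 699 mol.
Yield of Q: 3ξ₂ / 797 = 1.47 → ξ₂ = 390.5 mol.
Outlet amounts (n = n₀ + Σ ν·ξ):
  U: 797 − 1(699) = 98.03
  V: 0 + 1(699) − 1(390.5) = 308.4
  Q: 0 + 3(390.5) = 1172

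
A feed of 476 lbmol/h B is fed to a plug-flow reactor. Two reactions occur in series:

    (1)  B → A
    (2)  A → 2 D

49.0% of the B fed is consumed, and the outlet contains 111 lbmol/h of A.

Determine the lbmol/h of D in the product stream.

244 lbmol/h

Conversion of B: B consumed = 1ξ₁ = 0.49 × 476 → ξ₁ = 233.2 lbmol/h.
A balance: n_A = 0 + 1ξ₁ − 1ξ₂ = 111 → ξ₂ = (1·233.2 − 111)/1 = 122.2 lbmol/h.
Outlet amounts (n = n₀ + Σ ν·ξ):
  B: 476 − 1(233.2) = 242.8
  A: 0 + 1(233.2) − 1(122.2) = 111
  D: 0 + 2(122.2) = 244.5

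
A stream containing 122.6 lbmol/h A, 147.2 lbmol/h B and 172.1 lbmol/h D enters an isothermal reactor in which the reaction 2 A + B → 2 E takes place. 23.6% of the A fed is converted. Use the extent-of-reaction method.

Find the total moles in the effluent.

427 lbmol/h

A reacted = 0.236 × 122.6 = 28.93 lbmol/h; ν_A = −2, so ξ = 28.93/2 = 14.47 lbmol/h.
Outlet amounts (n = n₀ + ν ξ):
  A: 122.6 − 2(14.47) = 93.67
  B: 147.2 − 1(14.47) = 132.7
  E: 0 + 2(14.47) = 28.93
  D: 172.1 (inert)
Total out = 93.67 + 132.7 + 28.93 + 172.1 = 427.4 lbmol/h.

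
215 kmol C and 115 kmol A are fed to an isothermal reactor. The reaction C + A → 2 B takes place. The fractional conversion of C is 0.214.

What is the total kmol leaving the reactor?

C reacted = 0.214 × 215 = 46.01 kmol; ν_C = −1, so ξ = 46.01/1 = 46.01 kmol.
Outlet amounts (n = n₀ + ν ξ):
  C: 215 − 1(46.01) = 169
  A: 115 − 1(46.01) = 68.99
  B: 0 + 2(46.01) = 92.02
Total out = 169 + 68.99 + 92.02 = 330 kmol.

330 kmol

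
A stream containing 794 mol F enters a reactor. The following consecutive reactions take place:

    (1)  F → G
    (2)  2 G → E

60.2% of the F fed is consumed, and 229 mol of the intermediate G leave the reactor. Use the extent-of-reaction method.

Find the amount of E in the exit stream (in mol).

124 mol

Conversion of F: F consumed = 1ξ₁ = 0.602 × 794 → ξ₁ = 478 mol.
G balance: n_G = 0 + 1ξ₁ − 2ξ₂ = 229 → ξ₂ = (1·478 − 229)/2 = 124.5 mol.
Outlet amounts (n = n₀ + Σ ν·ξ):
  F: 794 − 1(478) = 316
  G: 0 + 1(478) − 2(124.5) = 229
  E: 0 + 1(124.5) = 124.5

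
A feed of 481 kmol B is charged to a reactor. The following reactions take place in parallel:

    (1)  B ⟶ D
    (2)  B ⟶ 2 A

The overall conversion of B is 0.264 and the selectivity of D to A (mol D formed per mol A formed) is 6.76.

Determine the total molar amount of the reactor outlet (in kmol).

490 kmol

Conversion of B: B consumed = 0.264 × 481 = 127 kmol = 1ξ₁ + 1ξ₂.
Selectivity: 1ξ₁ / (2ξ₂) = 6.76 → ξ₁ = 13.52 ξ₂.
Substitute: (1·13.52 + 1) ξ₂ = 127 → ξ₂ = 8.745 kmol, ξ₁ = 118.2 kmol.
Outlet amounts (n = n₀ + Σ ν·ξ):
  B: 481 − 1(118.2) − 1(8.745) = 354
  D: 0 + 1(118.2) = 118.2
  A: 0 + 2(8.745) = 17.49
Total out = 354 + 118.2 + 17.49 = 489.7 kmol.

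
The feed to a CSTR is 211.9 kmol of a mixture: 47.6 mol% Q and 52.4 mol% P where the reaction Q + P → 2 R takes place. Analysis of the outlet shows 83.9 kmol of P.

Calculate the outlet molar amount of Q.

73.7 kmol

For P: n = n₀ − 1ξ → 83.9 = 111 − 1ξ, giving ξ = 27.14 kmol.
Outlet amounts (n = n₀ + ν ξ):
  Q: 100.9 − 1(27.14) = 73.73
  P: 111 − 1(27.14) = 83.9
  R: 0 + 2(27.14) = 54.27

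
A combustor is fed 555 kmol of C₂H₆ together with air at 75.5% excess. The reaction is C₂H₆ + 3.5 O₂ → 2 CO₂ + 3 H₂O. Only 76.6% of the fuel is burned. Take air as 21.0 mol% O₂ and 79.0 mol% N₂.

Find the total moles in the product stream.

Stoichiometric O₂ = 3.5 × 555 = 1942 kmol; O₂ fed = 1942 × 1.755 = 3409 kmol.
N₂ fed = 3409 × 79/21 = 12820 kmol.
Fuel reacted = 0.766 × 555 → ξ = 425.1 kmol.
Outlet (n = n₀ + ν ξ):
  C₂H₆: 555 − 1(425.1) = 129.9
  O₂: 3409 − 3.5(425.1) = 1921
  N₂: 12820 (inert)
  CO₂: 0 + 2(425.1) = 850.3
  H₂O: 0 + 3(425.1) = 1275
Total out = 129.9 + 1921 + 12820 + 850.3 + 1275 = 17000 kmol.

17000 kmol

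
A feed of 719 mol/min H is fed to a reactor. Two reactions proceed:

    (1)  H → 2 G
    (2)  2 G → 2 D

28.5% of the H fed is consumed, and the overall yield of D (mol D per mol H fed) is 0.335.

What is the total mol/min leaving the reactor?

Conversion of H: H consumed = 1ξ₁ = 0.285 × 719 → ξ₁ = 204.9 mol/min.
Yield of D: 2ξ₂ / 719 = 0.335 → ξ₂ = 120.4 mol/min.
Outlet amounts (n = n₀ + Σ ν·ξ):
  H: 719 − 1(204.9) = 514.1
  G: 0 + 2(204.9) − 2(120.4) = 169
  D: 0 + 2(120.4) = 240.9
Total out = 514.1 + 169 + 240.9 = 923.9 mol/min.

924 mol/min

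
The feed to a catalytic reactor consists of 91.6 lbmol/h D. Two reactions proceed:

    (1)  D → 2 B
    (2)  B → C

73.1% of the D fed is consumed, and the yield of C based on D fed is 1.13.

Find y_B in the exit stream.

0.192

Conversion of D: D consumed = 1ξ₁ = 0.731 × 91.6 → ξ₁ = 66.96 lbmol/h.
Yield of C: 1ξ₂ / 91.6 = 1.13 → ξ₂ = 103.5 lbmol/h.
Outlet amounts (n = n₀ + Σ ν·ξ):
  D: 91.6 − 1(66.96) = 24.64
  B: 0 + 2(66.96) − 1(103.5) = 30.41
  C: 0 + 1(103.5) = 103.5
Total out = 158.6 lbmol/h; y_B = 30.41 / 158.6 = 0.1918.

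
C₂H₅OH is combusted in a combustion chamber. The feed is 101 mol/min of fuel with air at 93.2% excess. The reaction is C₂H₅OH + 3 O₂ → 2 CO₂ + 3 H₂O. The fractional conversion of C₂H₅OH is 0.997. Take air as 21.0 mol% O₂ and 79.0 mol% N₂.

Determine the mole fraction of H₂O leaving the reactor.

0.101

Stoichiometric O₂ = 3 × 101 = 303 mol/min; O₂ fed = 303 × 1.932 = 585.4 mol/min.
N₂ fed = 585.4 × 79/21 = 2202 mol/min.
Fuel reacted = 0.997 × 101 → ξ = 100.7 mol/min.
Outlet (n = n₀ + ν ξ):
  C₂H₅OH: 101 − 1(100.7) = 0.303
  O₂: 585.4 − 3(100.7) = 283.3
  N₂: 2202 (inert)
  CO₂: 0 + 2(100.7) = 201.4
  H₂O: 0 + 3(100.7) = 302.1
Total out = 2989 mol/min; y_H₂O = 302.1 / 2989 = 0.1011.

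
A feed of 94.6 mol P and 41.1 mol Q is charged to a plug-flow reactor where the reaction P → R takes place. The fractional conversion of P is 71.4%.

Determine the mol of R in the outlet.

P reacted = 0.714 × 94.6 = 67.54 mol; ν_P = −1, so ξ = 67.54/1 = 67.54 mol.
Outlet amounts (n = n₀ + ν ξ):
  P: 94.6 − 1(67.54) = 27.06
  R: 0 + 1(67.54) = 67.54
  Q: 41.1 (inert)

67.5 mol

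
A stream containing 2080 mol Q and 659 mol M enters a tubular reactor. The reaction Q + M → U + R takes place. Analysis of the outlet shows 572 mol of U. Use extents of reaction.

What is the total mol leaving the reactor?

For U: n = n₀ + 1ξ → 572 = 0 + 1ξ, giving ξ = 572 mol.
Outlet amounts (n = n₀ + ν ξ):
  Q: 2080 − 1(572) = 1508
  M: 659 − 1(572) = 87
  U: 0 + 1(572) = 572
  R: 0 + 1(572) = 572
Total out = 1508 + 87 + 572 + 572 = 2739 mol.

2740 mol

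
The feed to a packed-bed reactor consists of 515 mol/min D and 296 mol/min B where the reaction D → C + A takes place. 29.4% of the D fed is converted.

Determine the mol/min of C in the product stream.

D reacted = 0.294 × 515 = 151.4 mol/min; ν_D = −1, so ξ = 151.4/1 = 151.4 mol/min.
Outlet amounts (n = n₀ + ν ξ):
  D: 515 − 1(151.4) = 363.6
  C: 0 + 1(151.4) = 151.4
  A: 0 + 1(151.4) = 151.4
  B: 296 (inert)

151 mol/min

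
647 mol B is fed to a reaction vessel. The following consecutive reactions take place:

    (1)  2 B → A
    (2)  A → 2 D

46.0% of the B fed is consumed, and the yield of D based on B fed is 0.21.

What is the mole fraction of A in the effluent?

0.143

Conversion of B: B consumed = 2ξ₁ = 0.46 × 647 → ξ₁ = 148.8 mol.
Yield of D: 2ξ₂ / 647 = 0.21 → ξ₂ = 67.94 mol.
Outlet amounts (n = n₀ + Σ ν·ξ):
  B: 647 − 2(148.8) = 349.4
  A: 0 + 1(148.8) − 1(67.94) = 80.88
  D: 0 + 2(67.94) = 135.9
Total out = 566.1 mol; y_A = 80.88 / 566.1 = 0.1429.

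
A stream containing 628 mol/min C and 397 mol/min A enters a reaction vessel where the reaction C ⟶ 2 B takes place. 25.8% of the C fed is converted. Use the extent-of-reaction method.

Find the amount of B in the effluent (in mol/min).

324 mol/min

C reacted = 0.258 × 628 = 162 mol/min; ν_C = −1, so ξ = 162/1 = 162 mol/min.
Outlet amounts (n = n₀ + ν ξ):
  C: 628 − 1(162) = 466
  B: 0 + 2(162) = 324
  A: 397 (inert)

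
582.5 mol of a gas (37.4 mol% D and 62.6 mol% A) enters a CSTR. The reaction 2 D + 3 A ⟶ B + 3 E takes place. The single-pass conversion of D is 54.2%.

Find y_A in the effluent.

D reacted = 0.542 × 217.9 = 118.1 mol; ν_D = −2, so ξ = 118.1/2 = 59.04 mol.
Outlet amounts (n = n₀ + ν ξ):
  D: 217.9 − 2(59.04) = 99.78
  A: 364.6 − 3(59.04) = 187.5
  B: 0 + 1(59.04) = 59.04
  E: 0 + 3(59.04) = 177.1
Total out = 523.5 mol; y_A = 187.5 / 523.5 = 0.3582.

0.358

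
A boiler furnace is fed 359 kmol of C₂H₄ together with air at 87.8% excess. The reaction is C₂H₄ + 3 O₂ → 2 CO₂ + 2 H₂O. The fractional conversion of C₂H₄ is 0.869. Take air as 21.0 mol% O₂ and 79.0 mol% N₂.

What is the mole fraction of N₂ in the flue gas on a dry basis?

Stoichiometric O₂ = 3 × 359 = 1077 kmol; O₂ fed = 1077 × 1.878 = 2023 kmol.
N₂ fed = 2023 × 79/21 = 7609 kmol.
Fuel reacted = 0.869 × 359 → ξ = 312 kmol.
Outlet (n = n₀ + ν ξ):
  C₂H₄: 359 − 1(312) = 47.03
  O₂: 2023 − 3(312) = 1087
  N₂: 7609 (inert)
  CO₂: 0 + 2(312) = 623.9
  H₂O: 0 + 2(312) = 623.9
Dry total = 9367 kmol; y_N₂ (dry) = 7609 / 9367 = 0.8123.

0.812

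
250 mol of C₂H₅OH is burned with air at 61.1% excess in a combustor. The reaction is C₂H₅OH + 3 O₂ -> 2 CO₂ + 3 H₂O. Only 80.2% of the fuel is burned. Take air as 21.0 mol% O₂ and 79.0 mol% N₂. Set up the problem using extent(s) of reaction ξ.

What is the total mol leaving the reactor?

6200 mol

Stoichiometric O₂ = 3 × 250 = 750 mol; O₂ fed = 750 × 1.611 = 1208 mol.
N₂ fed = 1208 × 79/21 = 4545 mol.
Fuel reacted = 0.802 × 250 → ξ = 200.5 mol.
Outlet (n = n₀ + ν ξ):
  C₂H₅OH: 250 − 1(200.5) = 49.5
  O₂: 1208 − 3(200.5) = 606.8
  N₂: 4545 (inert)
  CO₂: 0 + 2(200.5) = 401
  H₂O: 0 + 3(200.5) = 601.5
Total out = 49.5 + 606.8 + 4545 + 401 + 601.5 = 6204 mol.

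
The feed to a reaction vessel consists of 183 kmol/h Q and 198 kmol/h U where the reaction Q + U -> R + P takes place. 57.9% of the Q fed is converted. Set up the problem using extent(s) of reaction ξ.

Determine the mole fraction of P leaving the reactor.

Q reacted = 0.579 × 183 = 106 kmol/h; ν_Q = −1, so ξ = 106/1 = 106 kmol/h.
Outlet amounts (n = n₀ + ν ξ):
  Q: 183 − 1(106) = 77.04
  U: 198 − 1(106) = 92.04
  R: 0 + 1(106) = 106
  P: 0 + 1(106) = 106
Total out = 381 kmol/h; y_P = 106 / 381 = 0.2781.

0.278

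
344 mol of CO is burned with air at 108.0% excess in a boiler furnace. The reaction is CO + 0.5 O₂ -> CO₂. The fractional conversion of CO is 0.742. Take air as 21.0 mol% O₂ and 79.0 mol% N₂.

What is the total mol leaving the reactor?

1920 mol

Stoichiometric O₂ = 0.5 × 344 = 172 mol; O₂ fed = 172 × 2.080 = 357.8 mol.
N₂ fed = 357.8 × 79/21 = 1346 mol.
Fuel reacted = 0.742 × 344 → ξ = 255.2 mol.
Outlet (n = n₀ + ν ξ):
  CO: 344 − 1(255.2) = 88.75
  O₂: 357.8 − 0.5(255.2) = 230.1
  N₂: 1346 (inert)
  CO₂: 0 + 1(255.2) = 255.2
Total out = 88.75 + 230.1 + 1346 + 255.2 = 1920 mol.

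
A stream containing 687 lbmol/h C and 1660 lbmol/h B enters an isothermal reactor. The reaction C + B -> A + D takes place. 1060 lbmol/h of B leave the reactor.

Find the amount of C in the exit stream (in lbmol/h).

87 lbmol/h

For B: n = n₀ − 1ξ → 1060 = 1660 − 1ξ, giving ξ = 600 lbmol/h.
Outlet amounts (n = n₀ + ν ξ):
  C: 687 − 1(600) = 87
  B: 1660 − 1(600) = 1060
  A: 0 + 1(600) = 600
  D: 0 + 1(600) = 600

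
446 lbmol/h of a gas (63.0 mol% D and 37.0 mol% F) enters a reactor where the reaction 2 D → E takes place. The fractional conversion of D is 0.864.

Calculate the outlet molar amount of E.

D reacted = 0.864 × 281 = 242.8 lbmol/h; ν_D = −2, so ξ = 242.8/2 = 121.4 lbmol/h.
Outlet amounts (n = n₀ + ν ξ):
  D: 281 − 2(121.4) = 38.21
  E: 0 + 1(121.4) = 121.4
  F: 165 (inert)

121 lbmol/h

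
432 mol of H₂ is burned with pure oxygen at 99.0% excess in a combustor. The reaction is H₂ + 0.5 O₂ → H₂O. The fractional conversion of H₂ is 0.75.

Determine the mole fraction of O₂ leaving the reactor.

0.383

Stoichiometric O₂ = 0.5 × 432 = 216 mol; O₂ fed = 216 × 1.990 = 429.8 mol.
Fuel reacted = 0.75 × 432 → ξ = 324 mol.
Outlet (n = n₀ + ν ξ):
  H₂: 432 − 1(324) = 108
  O₂: 429.8 − 0.5(324) = 267.8
  H₂O: 0 + 1(324) = 324
Total out = 699.8 mol; y_O₂ = 267.8 / 699.8 = 0.3827.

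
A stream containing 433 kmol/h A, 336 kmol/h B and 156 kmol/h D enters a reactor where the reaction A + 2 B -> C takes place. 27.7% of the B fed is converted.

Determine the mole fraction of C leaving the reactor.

B reacted = 0.277 × 336 = 93.07 kmol/h; ν_B = −2, so ξ = 93.07/2 = 46.54 kmol/h.
Outlet amounts (n = n₀ + ν ξ):
  A: 433 − 1(46.54) = 386.5
  B: 336 − 2(46.54) = 242.9
  C: 0 + 1(46.54) = 46.54
  D: 156 (inert)
Total out = 831.9 kmol/h; y_C = 46.54 / 831.9 = 0.05594.

0.0559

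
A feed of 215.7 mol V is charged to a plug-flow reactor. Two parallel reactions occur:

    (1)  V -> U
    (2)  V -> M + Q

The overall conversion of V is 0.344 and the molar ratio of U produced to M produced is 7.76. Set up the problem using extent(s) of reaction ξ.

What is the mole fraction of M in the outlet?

Conversion of V: V consumed = 0.344 × 215.7 = 74.2 mol = 1ξ₁ + 1ξ₂.
Selectivity: 1ξ₁ / (1ξ₂) = 7.76 → ξ₁ = 7.76 ξ₂.
Substitute: (1·7.76 + 1) ξ₂ = 74.2 → ξ₂ = 8.47 mol, ξ₁ = 65.73 mol.
Outlet amounts (n = n₀ + Σ ν·ξ):
  V: 215.7 − 1(65.73) − 1(8.47) = 141.5
  U: 0 + 1(65.73) = 65.73
  M: 0 + 1(8.47) = 8.47
  Q: 0 + 1(8.47) = 8.47
Total out = 224.2 mol; y_M = 8.47 / 224.2 = 0.03779.

0.0378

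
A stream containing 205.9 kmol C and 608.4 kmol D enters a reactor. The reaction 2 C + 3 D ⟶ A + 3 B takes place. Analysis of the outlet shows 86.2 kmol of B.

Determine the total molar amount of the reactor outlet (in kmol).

For B: n = n₀ + 3ξ → 86.2 = 0 + 3ξ, giving ξ = 28.73 kmol.
Outlet amounts (n = n₀ + ν ξ):
  C: 205.9 − 2(28.73) = 148.4
  D: 608.4 − 3(28.73) = 522.2
  A: 0 + 1(28.73) = 28.73
  B: 0 + 3(28.73) = 86.2
Total out = 148.4 + 522.2 + 28.73 + 86.2 = 785.6 kmol.

786 kmol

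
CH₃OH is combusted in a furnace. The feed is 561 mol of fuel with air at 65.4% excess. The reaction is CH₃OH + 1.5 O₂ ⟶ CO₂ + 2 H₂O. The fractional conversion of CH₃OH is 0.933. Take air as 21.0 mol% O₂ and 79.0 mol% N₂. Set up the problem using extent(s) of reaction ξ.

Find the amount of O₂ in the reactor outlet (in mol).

Stoichiometric O₂ = 1.5 × 561 = 841.5 mol; O₂ fed = 841.5 × 1.654 = 1392 mol.
N₂ fed = 1392 × 79/21 = 5236 mol.
Fuel reacted = 0.933 × 561 → ξ = 523.4 mol.
Outlet (n = n₀ + ν ξ):
  CH₃OH: 561 − 1(523.4) = 37.59
  O₂: 1392 − 1.5(523.4) = 606.7
  N₂: 5236 (inert)
  CO₂: 0 + 1(523.4) = 523.4
  H₂O: 0 + 2(523.4) = 1047

607 mol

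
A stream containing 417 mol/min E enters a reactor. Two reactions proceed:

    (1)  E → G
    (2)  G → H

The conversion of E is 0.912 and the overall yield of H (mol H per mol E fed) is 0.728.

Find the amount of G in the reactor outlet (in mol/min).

76.7 mol/min

Conversion of E: E consumed = 1ξ₁ = 0.912 × 417 → ξ₁ = 380.3 mol/min.
Yield of H: 1ξ₂ / 417 = 0.728 → ξ₂ = 303.6 mol/min.
Outlet amounts (n = n₀ + Σ ν·ξ):
  E: 417 − 1(380.3) = 36.7
  G: 0 + 1(380.3) − 1(303.6) = 76.73
  H: 0 + 1(303.6) = 303.6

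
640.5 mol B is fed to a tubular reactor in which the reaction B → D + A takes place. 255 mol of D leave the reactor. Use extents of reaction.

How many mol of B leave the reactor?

386 mol

For D: n = n₀ + 1ξ → 255 = 0 + 1ξ, giving ξ = 255 mol.
Outlet amounts (n = n₀ + ν ξ):
  B: 640.5 − 1(255) = 385.5
  D: 0 + 1(255) = 255
  A: 0 + 1(255) = 255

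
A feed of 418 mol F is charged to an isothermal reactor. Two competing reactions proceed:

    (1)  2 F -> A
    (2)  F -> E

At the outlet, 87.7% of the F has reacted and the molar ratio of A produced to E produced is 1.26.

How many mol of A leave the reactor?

Conversion of F: F consumed = 0.877 × 418 = 366.6 mol = 2ξ₁ + 1ξ₂.
Selectivity: 1ξ₁ / (1ξ₂) = 1.26 → ξ₁ = 1.26 ξ₂.
Substitute: (2·1.26 + 1) ξ₂ = 366.6 → ξ₂ = 104.1 mol, ξ₁ = 131.2 mol.
Outlet amounts (n = n₀ + Σ ν·ξ):
  F: 418 − 2(131.2) − 1(104.1) = 51.41
  A: 0 + 1(131.2) = 131.2
  E: 0 + 1(104.1) = 104.1

131 mol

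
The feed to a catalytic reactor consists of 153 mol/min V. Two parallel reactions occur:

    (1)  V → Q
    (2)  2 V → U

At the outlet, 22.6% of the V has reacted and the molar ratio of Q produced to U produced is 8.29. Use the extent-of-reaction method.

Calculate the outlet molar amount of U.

Conversion of V: V consumed = 0.226 × 153 = 34.58 mol/min = 1ξ₁ + 2ξ₂.
Selectivity: 1ξ₁ / (1ξ₂) = 8.29 → ξ₁ = 8.29 ξ₂.
Substitute: (1·8.29 + 2) ξ₂ = 34.58 → ξ₂ = 3.36 mol/min, ξ₁ = 27.86 mol/min.
Outlet amounts (n = n₀ + Σ ν·ξ):
  V: 153 − 1(27.86) − 2(3.36) = 118.4
  Q: 0 + 1(27.86) = 27.86
  U: 0 + 1(3.36) = 3.36

3.36 mol/min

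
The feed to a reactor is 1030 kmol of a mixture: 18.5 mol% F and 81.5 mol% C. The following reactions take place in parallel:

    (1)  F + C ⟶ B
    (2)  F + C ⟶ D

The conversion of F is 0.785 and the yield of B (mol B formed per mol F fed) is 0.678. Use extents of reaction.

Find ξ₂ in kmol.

Yield of B: 1ξ₁ / 190.6 = 0.678 → ξ₁ = 129.2 kmol.
Conversion of F: 1ξ₁ + 1ξ₂ = 0.785 × 190.6 = 149.6 → ξ₂ = 20.39 kmol.
Outlet amounts (n = n₀ + Σ ν·ξ):
  F: 190.6 − 1(129.2) − 1(20.39) = 40.97
  C: 839.5 − 1(129.2) − 1(20.39) = 689.9
  B: 0 + 1(129.2) = 129.2
  D: 0 + 1(20.39) = 20.39

ξ₂ = 20.4 kmol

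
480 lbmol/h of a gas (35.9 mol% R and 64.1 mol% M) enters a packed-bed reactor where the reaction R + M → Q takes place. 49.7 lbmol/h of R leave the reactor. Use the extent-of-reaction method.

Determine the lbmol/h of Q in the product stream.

123 lbmol/h

For R: n = n₀ − 1ξ → 49.7 = 172.3 − 1ξ, giving ξ = 122.6 lbmol/h.
Outlet amounts (n = n₀ + ν ξ):
  R: 172.3 − 1(122.6) = 49.7
  M: 307.7 − 1(122.6) = 185.1
  Q: 0 + 1(122.6) = 122.6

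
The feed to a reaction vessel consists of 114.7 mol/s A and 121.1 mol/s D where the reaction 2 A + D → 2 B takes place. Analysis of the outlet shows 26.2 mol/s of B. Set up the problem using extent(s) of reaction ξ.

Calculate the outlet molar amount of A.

For B: n = n₀ + 2ξ → 26.2 = 0 + 2ξ, giving ξ = 13.1 mol/s.
Outlet amounts (n = n₀ + ν ξ):
  A: 114.7 − 2(13.1) = 88.5
  D: 121.1 − 1(13.1) = 108
  B: 0 + 2(13.1) = 26.2

88.5 mol/s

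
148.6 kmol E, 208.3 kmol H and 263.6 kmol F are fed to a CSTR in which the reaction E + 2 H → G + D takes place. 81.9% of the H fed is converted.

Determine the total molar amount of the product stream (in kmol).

H reacted = 0.819 × 208.3 = 170.6 kmol; ν_H = −2, so ξ = 170.6/2 = 85.3 kmol.
Outlet amounts (n = n₀ + ν ξ):
  E: 148.6 − 1(85.3) = 63.3
  H: 208.3 − 2(85.3) = 37.7
  G: 0 + 1(85.3) = 85.3
  D: 0 + 1(85.3) = 85.3
  F: 263.6 (inert)
Total out = 63.3 + 37.7 + 85.3 + 85.3 + 263.6 = 535.2 kmol.

535 kmol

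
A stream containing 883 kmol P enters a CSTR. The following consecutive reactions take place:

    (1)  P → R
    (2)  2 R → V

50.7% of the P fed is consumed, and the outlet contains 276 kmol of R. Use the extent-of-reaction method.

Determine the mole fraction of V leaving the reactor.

0.108

Conversion of P: P consumed = 1ξ₁ = 0.507 × 883 → ξ₁ = 447.7 kmol.
R balance: n_R = 0 + 1ξ₁ − 2ξ₂ = 276 → ξ₂ = (1·447.7 − 276)/2 = 85.84 kmol.
Outlet amounts (n = n₀ + Σ ν·ξ):
  P: 883 − 1(447.7) = 435.3
  R: 0 + 1(447.7) − 2(85.84) = 276
  V: 0 + 1(85.84) = 85.84
Total out = 797.2 kmol; y_V = 85.84 / 797.2 = 0.1077.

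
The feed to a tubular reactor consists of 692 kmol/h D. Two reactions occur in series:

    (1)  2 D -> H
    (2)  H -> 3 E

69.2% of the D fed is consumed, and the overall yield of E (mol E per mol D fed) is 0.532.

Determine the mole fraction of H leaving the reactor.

Conversion of D: D consumed = 2ξ₁ = 0.692 × 692 → ξ₁ = 239.4 kmol/h.
Yield of E: 3ξ₂ / 692 = 0.532 → ξ₂ = 122.7 kmol/h.
Outlet amounts (n = n₀ + Σ ν·ξ):
  D: 692 − 2(239.4) = 213.1
  H: 0 + 1(239.4) − 1(122.7) = 116.7
  E: 0 + 3(122.7) = 368.1
Total out = 698 kmol/h; y_H = 116.7 / 698 = 0.1672.

0.167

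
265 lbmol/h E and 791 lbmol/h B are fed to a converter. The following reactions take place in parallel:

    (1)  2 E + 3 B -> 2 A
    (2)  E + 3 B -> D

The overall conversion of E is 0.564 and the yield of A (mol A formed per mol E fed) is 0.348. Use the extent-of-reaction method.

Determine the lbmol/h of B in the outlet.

Yield of A: 2ξ₁ / 265 = 0.348 → ξ₁ = 46.11 lbmol/h.
Conversion of E: 2ξ₁ + 1ξ₂ = 0.564 × 265 = 149.5 → ξ₂ = 57.24 lbmol/h.
Outlet amounts (n = n₀ + Σ ν·ξ):
  E: 265 − 2(46.11) − 1(57.24) = 115.5
  B: 791 − 3(46.11) − 3(57.24) = 481
  A: 0 + 2(46.11) = 92.22
  D: 0 + 1(57.24) = 57.24

481 lbmol/h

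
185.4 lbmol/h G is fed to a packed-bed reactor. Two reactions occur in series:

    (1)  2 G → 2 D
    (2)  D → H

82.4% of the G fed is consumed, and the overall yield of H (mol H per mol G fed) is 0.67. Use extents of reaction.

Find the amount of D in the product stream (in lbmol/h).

Conversion of G: G consumed = 2ξ₁ = 0.824 × 185.4 → ξ₁ = 76.38 lbmol/h.
Yield of H: 1ξ₂ / 185.4 = 0.67 → ξ₂ = 124.2 lbmol/h.
Outlet amounts (n = n₀ + Σ ν·ξ):
  G: 185.4 − 2(76.38) = 32.63
  D: 0 + 2(76.38) − 1(124.2) = 28.55
  H: 0 + 1(124.2) = 124.2

28.6 lbmol/h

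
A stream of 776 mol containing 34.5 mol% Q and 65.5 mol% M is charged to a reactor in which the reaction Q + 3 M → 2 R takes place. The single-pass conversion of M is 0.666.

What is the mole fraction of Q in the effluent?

0.281

M reacted = 0.666 × 508.3 = 338.5 mol; ν_M = −3, so ξ = 338.5/3 = 112.8 mol.
Outlet amounts (n = n₀ + ν ξ):
  Q: 267.7 − 1(112.8) = 154.9
  M: 508.3 − 3(112.8) = 169.8
  R: 0 + 2(112.8) = 225.7
Total out = 550.3 mol; y_Q = 154.9 / 550.3 = 0.2814.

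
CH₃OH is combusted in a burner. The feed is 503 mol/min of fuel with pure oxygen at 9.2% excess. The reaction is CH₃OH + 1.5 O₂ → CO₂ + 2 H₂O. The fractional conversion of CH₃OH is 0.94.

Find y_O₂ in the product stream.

0.0734

Stoichiometric O₂ = 1.5 × 503 = 754.5 mol/min; O₂ fed = 754.5 × 1.092 = 823.9 mol/min.
Fuel reacted = 0.94 × 503 → ξ = 472.8 mol/min.
Outlet (n = n₀ + ν ξ):
  CH₃OH: 503 − 1(472.8) = 30.18
  O₂: 823.9 − 1.5(472.8) = 114.7
  CO₂: 0 + 1(472.8) = 472.8
  H₂O: 0 + 2(472.8) = 945.6
Total out = 1563 mol/min; y_O₂ = 114.7 / 1563 = 0.07336.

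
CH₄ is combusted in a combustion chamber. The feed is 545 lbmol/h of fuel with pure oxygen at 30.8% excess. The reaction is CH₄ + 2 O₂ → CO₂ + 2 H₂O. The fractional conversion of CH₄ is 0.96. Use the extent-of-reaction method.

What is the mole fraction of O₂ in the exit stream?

0.192

Stoichiometric O₂ = 2 × 545 = 1090 lbmol/h; O₂ fed = 1090 × 1.308 = 1426 lbmol/h.
Fuel reacted = 0.96 × 545 → ξ = 523.2 lbmol/h.
Outlet (n = n₀ + ν ξ):
  CH₄: 545 − 1(523.2) = 21.8
  O₂: 1426 − 2(523.2) = 379.3
  CO₂: 0 + 1(523.2) = 523.2
  H₂O: 0 + 2(523.2) = 1046
Total out = 1971 lbmol/h; y_O₂ = 379.3 / 1971 = 0.1925.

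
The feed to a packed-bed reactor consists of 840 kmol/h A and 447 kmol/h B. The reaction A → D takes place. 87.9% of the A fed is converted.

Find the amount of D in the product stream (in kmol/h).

A reacted = 0.879 × 840 = 738.4 kmol/h; ν_A = −1, so ξ = 738.4/1 = 738.4 kmol/h.
Outlet amounts (n = n₀ + ν ξ):
  A: 840 − 1(738.4) = 101.6
  D: 0 + 1(738.4) = 738.4
  B: 447 (inert)

738 kmol/h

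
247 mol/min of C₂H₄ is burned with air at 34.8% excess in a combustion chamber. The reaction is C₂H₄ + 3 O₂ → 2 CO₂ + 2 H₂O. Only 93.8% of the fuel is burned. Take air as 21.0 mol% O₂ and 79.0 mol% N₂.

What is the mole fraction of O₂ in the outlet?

0.0607

Stoichiometric O₂ = 3 × 247 = 741 mol/min; O₂ fed = 741 × 1.348 = 998.9 mol/min.
N₂ fed = 998.9 × 79/21 = 3758 mol/min.
Fuel reacted = 0.938 × 247 → ξ = 231.7 mol/min.
Outlet (n = n₀ + ν ξ):
  C₂H₄: 247 − 1(231.7) = 15.31
  O₂: 998.9 − 3(231.7) = 303.8
  N₂: 3758 (inert)
  CO₂: 0 + 2(231.7) = 463.4
  H₂O: 0 + 2(231.7) = 463.4
Total out = 5004 mol/min; y_O₂ = 303.8 / 5004 = 0.06072.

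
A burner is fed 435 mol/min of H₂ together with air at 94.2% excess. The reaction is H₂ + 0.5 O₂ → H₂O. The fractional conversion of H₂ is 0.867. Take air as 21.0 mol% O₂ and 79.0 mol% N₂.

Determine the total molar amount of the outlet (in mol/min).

2260 mol/min

Stoichiometric O₂ = 0.5 × 435 = 217.5 mol/min; O₂ fed = 217.5 × 1.942 = 422.4 mol/min.
N₂ fed = 422.4 × 79/21 = 1589 mol/min.
Fuel reacted = 0.867 × 435 → ξ = 377.1 mol/min.
Outlet (n = n₀ + ν ξ):
  H₂: 435 − 1(377.1) = 57.86
  O₂: 422.4 − 0.5(377.1) = 233.8
  N₂: 1589 (inert)
  H₂O: 0 + 1(377.1) = 377.1
Total out = 57.86 + 233.8 + 1589 + 377.1 = 2258 mol/min.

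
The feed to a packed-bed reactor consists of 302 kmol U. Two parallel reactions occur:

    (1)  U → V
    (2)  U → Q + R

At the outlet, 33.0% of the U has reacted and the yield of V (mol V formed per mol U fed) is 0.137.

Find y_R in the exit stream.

0.162

Yield of V: 1ξ₁ / 302 = 0.137 → ξ₁ = 41.37 kmol.
Conversion of U: 1ξ₁ + 1ξ₂ = 0.33 × 302 = 99.66 → ξ₂ = 58.29 kmol.
Outlet amounts (n = n₀ + Σ ν·ξ):
  U: 302 − 1(41.37) − 1(58.29) = 202.3
  V: 0 + 1(41.37) = 41.37
  Q: 0 + 1(58.29) = 58.29
  R: 0 + 1(58.29) = 58.29
Total out = 360.3 kmol; y_R = 58.29 / 360.3 = 0.1618.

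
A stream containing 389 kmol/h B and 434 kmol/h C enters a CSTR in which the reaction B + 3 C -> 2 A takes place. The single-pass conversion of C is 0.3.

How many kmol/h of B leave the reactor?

346 kmol/h

C reacted = 0.3 × 434 = 130.2 kmol/h; ν_C = −3, so ξ = 130.2/3 = 43.4 kmol/h.
Outlet amounts (n = n₀ + ν ξ):
  B: 389 − 1(43.4) = 345.6
  C: 434 − 3(43.4) = 303.8
  A: 0 + 2(43.4) = 86.8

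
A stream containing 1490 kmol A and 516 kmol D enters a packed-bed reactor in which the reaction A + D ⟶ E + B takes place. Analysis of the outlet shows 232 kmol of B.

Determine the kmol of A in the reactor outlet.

1260 kmol

For B: n = n₀ + 1ξ → 232 = 0 + 1ξ, giving ξ = 232 kmol.
Outlet amounts (n = n₀ + ν ξ):
  A: 1490 − 1(232) = 1258
  D: 516 − 1(232) = 284
  E: 0 + 1(232) = 232
  B: 0 + 1(232) = 232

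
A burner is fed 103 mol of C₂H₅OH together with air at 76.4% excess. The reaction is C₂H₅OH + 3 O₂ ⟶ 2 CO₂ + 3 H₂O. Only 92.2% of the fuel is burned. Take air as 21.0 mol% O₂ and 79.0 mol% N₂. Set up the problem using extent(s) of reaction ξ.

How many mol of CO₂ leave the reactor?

190 mol

Stoichiometric O₂ = 3 × 103 = 309 mol; O₂ fed = 309 × 1.764 = 545.1 mol.
N₂ fed = 545.1 × 79/21 = 2051 mol.
Fuel reacted = 0.922 × 103 → ξ = 94.97 mol.
Outlet (n = n₀ + ν ξ):
  C₂H₅OH: 103 − 1(94.97) = 8.034
  O₂: 545.1 − 3(94.97) = 260.2
  N₂: 2051 (inert)
  CO₂: 0 + 2(94.97) = 189.9
  H₂O: 0 + 3(94.97) = 284.9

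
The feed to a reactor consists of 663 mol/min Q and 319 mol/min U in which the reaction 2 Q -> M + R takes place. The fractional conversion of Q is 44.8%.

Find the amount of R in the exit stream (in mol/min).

Q reacted = 0.448 × 663 = 297 mol/min; ν_Q = −2, so ξ = 297/2 = 148.5 mol/min.
Outlet amounts (n = n₀ + ν ξ):
  Q: 663 − 2(148.5) = 366
  M: 0 + 1(148.5) = 148.5
  R: 0 + 1(148.5) = 148.5
  U: 319 (inert)

149 mol/min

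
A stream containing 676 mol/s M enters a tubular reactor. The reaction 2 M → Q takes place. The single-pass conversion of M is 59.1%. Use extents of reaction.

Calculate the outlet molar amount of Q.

200 mol/s

M reacted = 0.591 × 676 = 399.5 mol/s; ν_M = −2, so ξ = 399.5/2 = 199.8 mol/s.
Outlet amounts (n = n₀ + ν ξ):
  M: 676 − 2(199.8) = 276.5
  Q: 0 + 1(199.8) = 199.8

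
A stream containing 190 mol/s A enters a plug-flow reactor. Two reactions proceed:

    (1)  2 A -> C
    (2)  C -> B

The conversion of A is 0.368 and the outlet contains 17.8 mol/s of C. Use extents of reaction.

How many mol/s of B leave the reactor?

Conversion of A: A consumed = 2ξ₁ = 0.368 × 190 → ξ₁ = 34.96 mol/s.
C balance: n_C = 0 + 1ξ₁ − 1ξ₂ = 17.8 → ξ₂ = (1·34.96 − 17.8)/1 = 17.16 mol/s.
Outlet amounts (n = n₀ + Σ ν·ξ):
  A: 190 − 2(34.96) = 120.1
  C: 0 + 1(34.96) − 1(17.16) = 17.8
  B: 0 + 1(17.16) = 17.16

17.2 mol/s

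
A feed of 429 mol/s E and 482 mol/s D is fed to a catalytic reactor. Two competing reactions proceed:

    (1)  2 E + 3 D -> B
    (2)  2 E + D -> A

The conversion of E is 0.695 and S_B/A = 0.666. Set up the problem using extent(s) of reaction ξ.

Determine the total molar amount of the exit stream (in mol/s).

494 mol/s

Conversion of E: E consumed = 0.695 × 429 = 298.2 mol/s = 2ξ₁ + 2ξ₂.
Selectivity: 1ξ₁ / (1ξ₂) = 0.666 → ξ₁ = 0.666 ξ₂.
Substitute: (2·0.666 + 2) ξ₂ = 298.2 → ξ₂ = 89.48 mol/s, ξ₁ = 59.6 mol/s.
Outlet amounts (n = n₀ + Σ ν·ξ):
  E: 429 − 2(59.6) − 2(89.48) = 130.8
  D: 482 − 3(59.6) − 1(89.48) = 213.7
  B: 0 + 1(59.6) = 59.6
  A: 0 + 1(89.48) = 89.48
Total out = 130.8 + 213.7 + 59.6 + 89.48 = 493.7 mol/s.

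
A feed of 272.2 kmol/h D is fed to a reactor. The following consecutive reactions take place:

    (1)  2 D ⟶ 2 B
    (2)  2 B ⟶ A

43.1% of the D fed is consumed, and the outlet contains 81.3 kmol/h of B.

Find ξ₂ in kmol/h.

ξ₂ = 18 kmol/h

Conversion of D: D consumed = 2ξ₁ = 0.431 × 272.2 → ξ₁ = 58.66 kmol/h.
B balance: n_B = 0 + 2ξ₁ − 2ξ₂ = 81.3 → ξ₂ = (2·58.66 − 81.3)/2 = 18.01 kmol/h.
Outlet amounts (n = n₀ + Σ ν·ξ):
  D: 272.2 − 2(58.66) = 154.9
  B: 0 + 2(58.66) − 2(18.01) = 81.3
  A: 0 + 1(18.01) = 18.01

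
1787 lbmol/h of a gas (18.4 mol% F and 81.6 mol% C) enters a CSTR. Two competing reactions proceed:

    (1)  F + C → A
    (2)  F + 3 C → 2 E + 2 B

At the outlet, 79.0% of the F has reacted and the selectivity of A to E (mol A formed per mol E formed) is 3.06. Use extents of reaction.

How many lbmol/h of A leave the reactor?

223 lbmol/h

Conversion of F: F consumed = 0.79 × 328.8 = 259.8 lbmol/h = 1ξ₁ + 1ξ₂.
Selectivity: 1ξ₁ / (2ξ₂) = 3.06 → ξ₁ = 6.12 ξ₂.
Substitute: (1·6.12 + 1) ξ₂ = 259.8 → ξ₂ = 36.48 lbmol/h, ξ₁ = 223.3 lbmol/h.
Outlet amounts (n = n₀ + Σ ν·ξ):
  F: 328.8 − 1(223.3) − 1(36.48) = 69.05
  C: 1458 − 1(223.3) − 3(36.48) = 1125
  A: 0 + 1(223.3) = 223.3
  E: 0 + 2(36.48) = 72.97
  B: 0 + 2(36.48) = 72.97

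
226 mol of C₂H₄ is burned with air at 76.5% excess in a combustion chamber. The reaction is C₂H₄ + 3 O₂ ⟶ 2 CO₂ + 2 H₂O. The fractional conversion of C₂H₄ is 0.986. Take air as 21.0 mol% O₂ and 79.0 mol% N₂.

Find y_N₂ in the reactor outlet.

0.76

Stoichiometric O₂ = 3 × 226 = 678 mol; O₂ fed = 678 × 1.765 = 1197 mol.
N₂ fed = 1197 × 79/21 = 4502 mol.
Fuel reacted = 0.986 × 226 → ξ = 222.8 mol.
Outlet (n = n₀ + ν ξ):
  C₂H₄: 226 − 1(222.8) = 3.164
  O₂: 1197 − 3(222.8) = 528.2
  N₂: 4502 (inert)
  CO₂: 0 + 2(222.8) = 445.7
  H₂O: 0 + 2(222.8) = 445.7
Total out = 5924 mol; y_N₂ = 4502 / 5924 = 0.7599.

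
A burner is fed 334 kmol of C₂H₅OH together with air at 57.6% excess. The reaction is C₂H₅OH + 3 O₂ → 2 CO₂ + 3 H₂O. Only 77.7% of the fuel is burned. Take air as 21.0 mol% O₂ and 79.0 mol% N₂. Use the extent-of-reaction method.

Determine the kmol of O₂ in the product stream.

Stoichiometric O₂ = 3 × 334 = 1002 kmol; O₂ fed = 1002 × 1.576 = 1579 kmol.
N₂ fed = 1579 × 79/21 = 5941 kmol.
Fuel reacted = 0.777 × 334 → ξ = 259.5 kmol.
Outlet (n = n₀ + ν ξ):
  C₂H₅OH: 334 − 1(259.5) = 74.48
  O₂: 1579 − 3(259.5) = 800.6
  N₂: 5941 (inert)
  CO₂: 0 + 2(259.5) = 519
  H₂O: 0 + 3(259.5) = 778.6

801 kmol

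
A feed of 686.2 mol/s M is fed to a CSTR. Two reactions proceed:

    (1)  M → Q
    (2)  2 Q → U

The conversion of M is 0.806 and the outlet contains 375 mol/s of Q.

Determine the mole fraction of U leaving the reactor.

Conversion of M: M consumed = 1ξ₁ = 0.806 × 686.2 → ξ₁ = 553.1 mol/s.
Q balance: n_Q = 0 + 1ξ₁ − 2ξ₂ = 375 → ξ₂ = (1·553.1 − 375)/2 = 89.04 mol/s.
Outlet amounts (n = n₀ + Σ ν·ξ):
  M: 686.2 − 1(553.1) = 133.1
  Q: 0 + 1(553.1) − 2(89.04) = 375
  U: 0 + 1(89.04) = 89.04
Total out = 597.2 mol/s; y_U = 89.04 / 597.2 = 0.1491.

0.149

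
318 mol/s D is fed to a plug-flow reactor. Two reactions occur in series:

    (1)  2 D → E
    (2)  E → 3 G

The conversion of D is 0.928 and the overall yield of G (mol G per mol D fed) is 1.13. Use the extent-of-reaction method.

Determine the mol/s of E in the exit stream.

27.8 mol/s

Conversion of D: D consumed = 2ξ₁ = 0.928 × 318 → ξ₁ = 147.6 mol/s.
Yield of G: 3ξ₂ / 318 = 1.13 → ξ₂ = 119.8 mol/s.
Outlet amounts (n = n₀ + Σ ν·ξ):
  D: 318 − 2(147.6) = 22.9
  E: 0 + 1(147.6) − 1(119.8) = 27.77
  G: 0 + 3(119.8) = 359.3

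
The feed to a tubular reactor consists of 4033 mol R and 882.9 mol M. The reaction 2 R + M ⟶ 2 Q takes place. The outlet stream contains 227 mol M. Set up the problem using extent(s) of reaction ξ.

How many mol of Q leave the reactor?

1310 mol

For M: n = n₀ − 1ξ → 227 = 882.9 − 1ξ, giving ξ = 655.9 mol.
Outlet amounts (n = n₀ + ν ξ):
  R: 4033 − 2(655.9) = 2721
  M: 882.9 − 1(655.9) = 227
  Q: 0 + 2(655.9) = 1312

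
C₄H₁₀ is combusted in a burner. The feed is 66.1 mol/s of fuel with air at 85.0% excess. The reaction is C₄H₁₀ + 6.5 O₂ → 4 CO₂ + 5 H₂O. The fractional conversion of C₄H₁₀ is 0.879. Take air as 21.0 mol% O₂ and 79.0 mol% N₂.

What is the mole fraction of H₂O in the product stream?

Stoichiometric O₂ = 6.5 × 66.1 = 429.6 mol/s; O₂ fed = 429.6 × 1.850 = 794.9 mol/s.
N₂ fed = 794.9 × 79/21 = 2990 mol/s.
Fuel reacted = 0.879 × 66.1 → ξ = 58.1 mol/s.
Outlet (n = n₀ + ν ξ):
  C₄H₁₀: 66.1 − 1(58.1) = 7.998
  O₂: 794.9 − 6.5(58.1) = 417.2
  N₂: 2990 (inert)
  CO₂: 0 + 4(58.1) = 232.4
  H₂O: 0 + 5(58.1) = 290.5
Total out = 3938 mol/s; y_H₂O = 290.5 / 3938 = 0.07377.

0.0738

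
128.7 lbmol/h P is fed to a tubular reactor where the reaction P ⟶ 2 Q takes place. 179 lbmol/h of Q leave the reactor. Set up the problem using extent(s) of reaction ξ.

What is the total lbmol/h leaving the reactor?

218 lbmol/h

For Q: n = n₀ + 2ξ → 179 = 0 + 2ξ, giving ξ = 89.5 lbmol/h.
Outlet amounts (n = n₀ + ν ξ):
  P: 128.7 − 1(89.5) = 39.2
  Q: 0 + 2(89.5) = 179
Total out = 39.2 + 179 = 218.2 lbmol/h.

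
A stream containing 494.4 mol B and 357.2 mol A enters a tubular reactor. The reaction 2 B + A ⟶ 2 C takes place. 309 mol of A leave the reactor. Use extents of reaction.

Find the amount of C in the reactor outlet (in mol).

For A: n = n₀ − 1ξ → 309 = 357.2 − 1ξ, giving ξ = 48.2 mol.
Outlet amounts (n = n₀ + ν ξ):
  B: 494.4 − 2(48.2) = 398
  A: 357.2 − 1(48.2) = 309
  C: 0 + 2(48.2) = 96.4

96.4 mol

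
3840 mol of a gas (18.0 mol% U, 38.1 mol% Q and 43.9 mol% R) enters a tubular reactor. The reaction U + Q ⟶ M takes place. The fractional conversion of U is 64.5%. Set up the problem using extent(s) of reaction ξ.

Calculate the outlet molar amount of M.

446 mol

U reacted = 0.645 × 691.2 = 445.8 mol; ν_U = −1, so ξ = 445.8/1 = 445.8 mol.
Outlet amounts (n = n₀ + ν ξ):
  U: 691.2 − 1(445.8) = 245.4
  Q: 1463 − 1(445.8) = 1017
  M: 0 + 1(445.8) = 445.8
  R: 1686 (inert)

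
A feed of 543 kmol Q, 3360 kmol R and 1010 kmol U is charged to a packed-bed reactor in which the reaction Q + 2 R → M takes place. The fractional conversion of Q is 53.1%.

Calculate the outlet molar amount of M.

288 kmol

Q reacted = 0.531 × 543 = 288.3 kmol; ν_Q = −1, so ξ = 288.3/1 = 288.3 kmol.
Outlet amounts (n = n₀ + ν ξ):
  Q: 543 − 1(288.3) = 254.7
  R: 3360 − 2(288.3) = 2783
  M: 0 + 1(288.3) = 288.3
  U: 1010 (inert)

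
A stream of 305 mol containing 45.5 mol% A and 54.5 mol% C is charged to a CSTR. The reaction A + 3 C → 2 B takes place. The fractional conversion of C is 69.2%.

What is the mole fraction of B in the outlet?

C reacted = 0.692 × 166.2 = 115 mol; ν_C = −3, so ξ = 115/3 = 38.34 mol.
Outlet amounts (n = n₀ + ν ξ):
  A: 138.8 − 1(38.34) = 100.4
  C: 166.2 − 3(38.34) = 51.2
  B: 0 + 2(38.34) = 76.69
Total out = 228.3 mol; y_B = 76.69 / 228.3 = 0.3359.

0.336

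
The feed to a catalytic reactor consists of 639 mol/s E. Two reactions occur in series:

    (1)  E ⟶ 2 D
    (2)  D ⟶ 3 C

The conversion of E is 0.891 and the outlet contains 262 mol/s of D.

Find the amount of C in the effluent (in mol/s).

2630 mol/s

Conversion of E: E consumed = 1ξ₁ = 0.891 × 639 → ξ₁ = 569.3 mol/s.
D balance: n_D = 0 + 2ξ₁ − 1ξ₂ = 262 → ξ₂ = (2·569.3 − 262)/1 = 876.7 mol/s.
Outlet amounts (n = n₀ + Σ ν·ξ):
  E: 639 − 1(569.3) = 69.65
  D: 0 + 2(569.3) − 1(876.7) = 262
  C: 0 + 3(876.7) = 2630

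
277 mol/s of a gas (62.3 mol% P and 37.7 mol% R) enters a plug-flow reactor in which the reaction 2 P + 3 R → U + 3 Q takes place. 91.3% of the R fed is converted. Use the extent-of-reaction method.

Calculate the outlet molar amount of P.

R reacted = 0.913 × 104.4 = 95.34 mol/s; ν_R = −3, so ξ = 95.34/3 = 31.78 mol/s.
Outlet amounts (n = n₀ + ν ξ):
  P: 172.6 − 2(31.78) = 109
  R: 104.4 − 3(31.78) = 9.085
  U: 0 + 1(31.78) = 31.78
  Q: 0 + 3(31.78) = 95.34

109 mol/s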